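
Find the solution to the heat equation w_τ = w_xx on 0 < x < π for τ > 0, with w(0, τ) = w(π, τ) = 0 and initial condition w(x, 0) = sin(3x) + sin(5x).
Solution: Using separation of variables w = X(x)T(τ):
Eigenfunctions: sin(nx), n = 1, 2, 3, ...
General solution: w(x, τ) = Σ c_n sin(nx) exp(-n² τ)
Matching w(x,0) = sin(3x) + sin(5x) term by term: c_3=1, c_5=1.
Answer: w(x, τ) = exp(-9τ)sin(3x) + exp(-25τ)sin(5x)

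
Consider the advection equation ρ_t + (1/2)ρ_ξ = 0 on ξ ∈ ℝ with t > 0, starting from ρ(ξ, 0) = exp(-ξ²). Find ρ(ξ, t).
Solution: By characteristics (dξ/dt = 1/2), ρ(ξ,t) = f(ξ - (1/2)t) with f = ρ(·, 0).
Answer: ρ(ξ, t) = exp(-(-t/2 + ξ)²)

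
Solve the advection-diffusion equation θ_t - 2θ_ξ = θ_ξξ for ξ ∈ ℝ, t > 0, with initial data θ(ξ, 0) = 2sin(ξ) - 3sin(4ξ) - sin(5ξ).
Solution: Moving frame: η = ξ + 2t, σ = t, θ = u(η,σ), so θ_t = u_σ + 2u_η and θ_ξξ = u_ηη.
Hence θ_t - 2θ_ξ = u_σ and the PDE becomes the heat equation u_σ = u_ηη on η ∈ ℝ.
Initial data: u(η,0) = θ(η,0) = 2sin(η) - 3sin(4η) - sin(5η). Each mode sin(nη) decays as exp(-n²σ) on ℝ, so u(η,σ) = Σ c_n exp(-n²σ) sin(nη) with c_1=2, c_4=-3, c_5=-1: u(η,σ) = 2exp(-σ)sin(η) - 3exp(-16σ)sin(4η) - exp(-25σ)sin(5η).
Substituting back: θ(ξ,t) = u(ξ + 2t, t).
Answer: θ(ξ, t) = 2exp(-t)sin(2t + ξ) - 3exp(-16t)sin(8t + 4ξ) - exp(-25t)sin(10t + 5ξ)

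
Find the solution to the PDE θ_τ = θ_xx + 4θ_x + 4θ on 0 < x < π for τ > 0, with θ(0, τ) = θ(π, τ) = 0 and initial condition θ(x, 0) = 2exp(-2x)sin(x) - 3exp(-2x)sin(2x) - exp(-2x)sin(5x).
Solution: Substitute θ = exp(-2x)u, i.e. u = exp(2x)θ.
By the product rule, θ_x = exp(-2x)(u_x - 2u), θ_xx = exp(-2x)(u_xx - 4u_x + 4u), θ_τ = exp(-2x)u_τ.
Substituting into the PDE and dividing by exp(-2x): u_τ = (u_xx - 4u_x + 4u) + 4(u_x - 2u) + 4u.
The lower-order terms cancel, leaving the standard heat equation u_τ = u_xx.
Initial data for u: u(x,0) = exp(2x)θ(x,0) = 2sin(x) - 3sin(2x) - sin(5x). The boundary conditions carry over: u(0,τ) = u(π,τ) = 0.
Solve for u:
  Using separation of variables u = X(x)G(τ):
  Eigenfunctions: sin(nx), n = 1, 2, 3, ...
  General solution: u(x, τ) = Σ c_n sin(nx) exp(-n² τ)
  Matching u(x,0) = 2sin(x) - 3sin(2x) - sin(5x) term by term: c_1=2, c_2=-3, c_5=-1.
Hence u(x,τ) = 2exp(-τ)sin(x) - 3exp(-4τ)sin(2x) - exp(-25τ)sin(5x).
Transform back: θ(x,τ) = exp(-2x)u(x,τ).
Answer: θ(x, τ) = 2exp(-2x)exp(-τ)sin(x) - 3exp(-2x)exp(-4τ)sin(2x) - exp(-2x)exp(-25τ)sin(5x)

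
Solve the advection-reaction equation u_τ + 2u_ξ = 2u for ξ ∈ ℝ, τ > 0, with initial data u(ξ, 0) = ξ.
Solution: Substitute u = exp(2τ)w.
Then u_τ = exp(2τ)(w_τ + 2w), u_ξ = exp(2τ)w_ξ; substituting and dividing by exp(2τ), the lower-order terms cancel: w_τ + 2w_ξ = 0 (standard advection equation).
Data for w: w(ξ,0) = u(ξ,0) = ξ.
By characteristics (dξ/dτ = 2), w(ξ,τ) = f(ξ - 2τ) with f = w(·, 0).
So w(ξ,τ) = ξ - 2τ, and u(ξ,τ) = exp(2τ)w(ξ,τ).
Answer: u(ξ, τ) = ξexp(2τ) - 2τexp(2τ)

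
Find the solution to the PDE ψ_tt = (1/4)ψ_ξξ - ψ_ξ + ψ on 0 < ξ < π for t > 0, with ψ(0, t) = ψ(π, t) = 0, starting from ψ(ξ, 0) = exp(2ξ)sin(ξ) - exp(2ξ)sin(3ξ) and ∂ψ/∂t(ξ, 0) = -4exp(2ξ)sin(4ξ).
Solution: Substitute ψ = exp(2ξ)u.
Then ψ_ξ = exp(2ξ)(u_ξ + 2u), ψ_ξξ = exp(2ξ)(u_ξξ + 4u_ξ + 4u), ψ_tt = exp(2ξ)u_tt; substituting and dividing by exp(2ξ), the lower-order terms cancel: u_tt = (1/4)u_ξξ (standard wave equation).
Data for u: u(ξ,0) = exp(-2ξ)ψ(ξ,0) = sin(ξ) - sin(3ξ); u_t(ξ,0) = exp(-2ξ)ψ_t(ξ,0) = -4sin(4ξ). The boundary conditions carry over: u(0,t) = u(π,t) = 0.
Separating variables: u = Σ [A_n cos(ω_n t) + B_n sin(ω_n t)] sin(nξ), ω_n = n/2. From ICs (B_n = velocity coefficient / ω_n): A_1=1, A_3=-1, B_4=-2.
So u(ξ,t) = -2sin(2t)sin(4ξ) + sin(ξ)cos(t/2) - sin(3ξ)cos(3t/2), and ψ(ξ,t) = exp(2ξ)u(ξ,t).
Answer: ψ(ξ, t) = -2exp(2ξ)sin(2t)sin(4ξ) + exp(2ξ)sin(ξ)cos(t/2) - exp(2ξ)sin(3ξ)cos(3t/2)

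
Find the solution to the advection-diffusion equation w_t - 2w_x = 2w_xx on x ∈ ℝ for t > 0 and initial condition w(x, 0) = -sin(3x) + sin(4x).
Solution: Change to a moving frame: let η = x + 2t, σ = t and write w(x,t) = u(η,σ).
By the chain rule w_t = u_σ + 2u_η, w_x = u_η, w_xx = u_ηη.
Then w_t - 2w_x = u_σ: the advection term cancels and the PDE becomes the heat equation u_σ = 2u_ηη on η ∈ ℝ.
Initial data: u(η,0) = w(η,0) = -sin(3η) + sin(4η).
On η ∈ ℝ each mode satisfies (sin(nη))″ = -n² sin(nη), so exp(-2n²σ) sin(nη) solves the heat equation; by superposition u(η,σ) = Σ c_n exp(-2n²σ) sin(nη).
Reading off the coefficients: c_3=-1, c_4=1, so u(η,σ) = -exp(-18σ)sin(3η) + exp(-32σ)sin(4η).
Substituting back η = x + 2t, σ = t: w(x,t) = u(x + 2t, t).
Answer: w(x, t) = -exp(-18t)sin(6t + 3x) + exp(-32t)sin(8t + 4x)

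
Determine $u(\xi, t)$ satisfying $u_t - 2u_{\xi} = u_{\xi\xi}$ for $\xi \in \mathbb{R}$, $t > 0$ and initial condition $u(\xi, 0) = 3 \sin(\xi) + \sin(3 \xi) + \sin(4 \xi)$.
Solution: Change to a moving frame: let $\eta = \xi + 2t$, $\sigma = t$ and write $u(\xi,t) = w(\eta,\sigma)$.
By the chain rule $u_t = w_{\sigma} + 2w_{\eta}$, $u_{\xi} = w_{\eta}$, $u_{\xi\xi} = w_{\eta\eta}$.
Then $u_t - 2u_{\xi} = w_{\sigma}$: the advection term cancels and the PDE becomes the heat equation $w_{\sigma} = w_{\eta\eta}$ on $\eta \in \mathbb{R}$.
Initial data: $w(\eta,0) = u(\eta,0) = 3 \sin(\eta) + \sin(3 \eta) + \sin(4 \eta)$.
On $\eta \in \mathbb{R}$ each mode satisfies $(\sin(n\eta))'' = -n^2 \sin(n\eta)$, so $e^{-n^2\sigma} \sin(n\eta)$ solves the heat equation; by superposition $w(\eta,\sigma) = \sum c_n e^{-n^2\sigma} \sin(n\eta)$.
Reading off the coefficients: $c_1=3, c_3=1, c_4=1$, so $w(\eta,\sigma) = 3 e^{-\sigma} \sin(\eta) + e^{-9 \sigma} \sin(3 \eta) + e^{-16 \sigma} \sin(4 \eta)$.
Substituting back $\eta = \xi + 2t$, $\sigma = t$: $u(\xi,t) = w(\xi + 2t, t)$.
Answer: $u(\xi, t) = 3 e^{-t} \sin(\xi + 2 t) + e^{-9 t} \sin(3 \xi + 6 t) + e^{-16 t} \sin(4 \xi + 8 t)$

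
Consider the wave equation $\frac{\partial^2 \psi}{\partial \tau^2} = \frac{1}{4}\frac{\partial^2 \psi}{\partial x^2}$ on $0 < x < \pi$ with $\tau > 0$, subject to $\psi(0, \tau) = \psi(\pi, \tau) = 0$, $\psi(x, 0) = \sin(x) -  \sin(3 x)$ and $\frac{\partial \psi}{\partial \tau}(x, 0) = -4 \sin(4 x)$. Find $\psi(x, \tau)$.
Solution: Using separation of variables $\psi = X(x)T(\tau)$:
Eigenfunctions: $\sin(nx)$, $n = 1, 2, 3, \ldots$
General solution: $\psi(x, \tau) = \sum [A_n \cos(n \tau/2) + B_n \sin(n \tau/2)] \sin(nx)$
From $\psi(x,0) = \sin(x) - \sin(3 x)$: $A_1=1, A_3=-1$. From $\psi_{\tau}(x,0) = -4 \sin(4 x)$, using $\psi_{\tau}(x,0) = \sum \omega_n B_n \sin(nx)$ with $\omega_n = n/2$: $B_4 = (-4)/2 = -2$.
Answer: $\psi(x, \tau) = -2 \sin(2 \tau) \sin(4 x) + \sin(x) \cos(\tau/2) -  \sin(3 x) \cos(3 \tau/2)$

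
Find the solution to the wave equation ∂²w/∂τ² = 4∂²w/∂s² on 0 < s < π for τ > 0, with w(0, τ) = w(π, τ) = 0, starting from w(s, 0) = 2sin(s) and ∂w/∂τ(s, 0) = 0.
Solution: Using separation of variables w = X(s)T(τ):
Eigenfunctions: sin(ns), n = 1, 2, 3, ...
General solution: w(s, τ) = Σ [A_n cos(2n τ) + B_n sin(2n τ)] sin(ns)
From w(s,0) = 2sin(s): A_1=2. From w_τ(s,0) = 0: all B_n = 0.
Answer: w(s, τ) = 2sin(s)cos(2τ)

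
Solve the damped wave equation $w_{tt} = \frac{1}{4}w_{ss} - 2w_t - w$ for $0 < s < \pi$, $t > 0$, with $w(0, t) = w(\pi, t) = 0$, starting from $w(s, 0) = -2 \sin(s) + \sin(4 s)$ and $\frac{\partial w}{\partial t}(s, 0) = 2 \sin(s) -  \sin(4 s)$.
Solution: Substitute $w = e^{-t}u$, i.e. $u = e^{t}w$.
By the product rule, $w_t = e^{-t}(u_t - u)$, $w_{tt} = e^{-t}(u_{tt} - 2u_t + u)$, $w_{ss} = e^{-t}u_{ss}$.
Substituting into the PDE and dividing by $e^{-t}$: $u_{tt} - 2u_t + u = \frac{1}{4}u_{ss} - 2(u_t - u) - u$.
The lower-order terms cancel, leaving the standard wave equation $u_{tt} = \frac{1}{4}u_{ss}$.
Initial data for $u$: $u(s,0) = w(s,0) = -2 \sin(s) + \sin(4 s)$; $u_t(s,0) = w_t(s,0) + w(s,0) = 0$. The boundary conditions carry over: $u(0,t) = u(\pi,t) = 0$.
Solve for $u$:
  Using separation of variables $u = X(s)T(t)$:
  Eigenfunctions: $\sin(ns)$, $n = 1, 2, 3, \ldots$
  General solution: $u(s, t) = \sum [A_n \cos(n t/2) + B_n \sin(n t/2)] \sin(ns)$
  From $u(s,0) = -2 \sin(s) + \sin(4 s)$: $A_1=-2, A_4=1$. From $u_t(s,0) = 0$: all $B_n = 0$.
Hence $u(s,t) = -2 \sin(s) \cos(t/2) + \sin(4 s) \cos(2 t)$.
Transform back: $w(s,t) = e^{-t}u(s,t)$.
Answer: $w(s, t) = -2 e^{-t} \sin(s) \cos(t/2) + e^{-t} \sin(4 s) \cos(2 t)$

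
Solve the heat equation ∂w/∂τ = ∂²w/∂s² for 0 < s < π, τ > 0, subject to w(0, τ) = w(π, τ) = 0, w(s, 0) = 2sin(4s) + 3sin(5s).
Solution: Using separation of variables w = X(s)T(τ):
Eigenfunctions: sin(ns), n = 1, 2, 3, ...
General solution: w(s, τ) = Σ c_n sin(ns) exp(-n² τ)
Matching w(s,0) = 2sin(4s) + 3sin(5s) term by term: c_4=2, c_5=3.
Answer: w(s, τ) = 2exp(-16τ)sin(4s) + 3exp(-25τ)sin(5s)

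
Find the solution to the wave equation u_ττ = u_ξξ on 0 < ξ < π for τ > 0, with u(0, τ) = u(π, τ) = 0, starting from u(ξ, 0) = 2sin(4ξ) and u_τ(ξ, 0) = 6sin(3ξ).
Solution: Using separation of variables u = X(ξ)T(τ):
Eigenfunctions: sin(nξ), n = 1, 2, 3, ...
General solution: u(ξ, τ) = Σ [A_n cos(n τ) + B_n sin(n τ)] sin(nξ)
From u(ξ,0) = 2sin(4ξ): A_4=2. From u_τ(ξ,0) = 6sin(3ξ), using u_τ(ξ,0) = Σ ω_n B_n sin(nξ) with ω_n = n: B_3 = 6/3 = 2.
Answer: u(ξ, τ) = 2sin(3ξ)sin(3τ) + 2sin(4ξ)cos(4τ)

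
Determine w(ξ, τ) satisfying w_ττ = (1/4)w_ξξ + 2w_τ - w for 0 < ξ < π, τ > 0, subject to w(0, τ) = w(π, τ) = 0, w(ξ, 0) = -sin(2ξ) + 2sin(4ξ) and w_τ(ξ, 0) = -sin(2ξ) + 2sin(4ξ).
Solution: Substitute w = exp(τ)u, i.e. u = exp(-τ)w.
By the product rule, w_τ = exp(τ)(u_τ + u), w_ττ = exp(τ)(u_ττ + 2u_τ + u), w_ξξ = exp(τ)u_ξξ.
Substituting into the PDE and dividing by exp(τ): u_ττ + 2u_τ + u = (1/4)u_ξξ + 2(u_τ + u) - u.
The lower-order terms cancel, leaving the standard wave equation u_ττ = (1/4)u_ξξ.
Initial data for u: u(ξ,0) = w(ξ,0) = -sin(2ξ) + 2sin(4ξ); u_τ(ξ,0) = w_τ(ξ,0) - w(ξ,0) = 0. The boundary conditions carry over: u(0,τ) = u(π,τ) = 0.
Solve for u:
  Using separation of variables u = X(ξ)T(τ):
  Eigenfunctions: sin(nξ), n = 1, 2, 3, ...
  General solution: u(ξ, τ) = Σ [A_n cos(n τ/2) + B_n sin(n τ/2)] sin(nξ)
  From u(ξ,0) = -sin(2ξ) + 2sin(4ξ): A_2=-1, A_4=2. From u_τ(ξ,0) = 0: all B_n = 0.
Hence u(ξ,τ) = -sin(2ξ)cos(τ) + 2sin(4ξ)cos(2τ).
Transform back: w(ξ,τ) = exp(τ)u(ξ,τ).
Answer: w(ξ, τ) = -exp(τ)sin(2ξ)cos(τ) + 2exp(τ)sin(4ξ)cos(2τ)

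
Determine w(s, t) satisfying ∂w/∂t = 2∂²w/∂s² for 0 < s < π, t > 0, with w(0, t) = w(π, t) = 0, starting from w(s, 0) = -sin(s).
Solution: Separating variables: w = Σ c_n exp(-2n²t) sin(ns). From w(s,0) = -sin(s): c_1=-1.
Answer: w(s, t) = -exp(-2t)sin(s)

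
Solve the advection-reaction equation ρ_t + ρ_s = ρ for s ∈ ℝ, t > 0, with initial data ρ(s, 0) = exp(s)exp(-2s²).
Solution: Substitute ρ = exp(s)u.
Then ρ_s = exp(s)(u_s + u), ρ_t = exp(s)u_t; substituting and dividing by exp(s), the lower-order terms cancel: u_t + u_s = 0 (standard advection equation).
Data for u: u(s,0) = exp(-s)ρ(s,0) = exp(-2s²).
By characteristics (ds/dt = 1), u(s,t) = f(s - t) with f = u(·, 0).
So u(s,t) = exp(-2(s - t)²), and ρ(s,t) = exp(s)u(s,t).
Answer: ρ(s, t) = exp(s)exp(-2(s - t)²)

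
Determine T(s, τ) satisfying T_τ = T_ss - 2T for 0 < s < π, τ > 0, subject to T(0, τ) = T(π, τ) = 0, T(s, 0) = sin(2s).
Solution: Substitute T = exp(-2τ)u.
Then T_τ = exp(-2τ)(u_τ - 2u), T_ss = exp(-2τ)u_ss; substituting and dividing by exp(-2τ), the lower-order terms cancel: u_τ = u_ss (standard heat equation).
Data for u: u(s,0) = T(s,0) = sin(2s). The boundary conditions carry over: u(0,τ) = u(π,τ) = 0.
Separating variables: u = Σ c_n exp(-n²τ) sin(ns). From u(s,0) = sin(2s): c_2=1.
So u(s,τ) = exp(-4τ)sin(2s), and T(s,τ) = exp(-2τ)u(s,τ).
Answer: T(s, τ) = exp(-6τ)sin(2s)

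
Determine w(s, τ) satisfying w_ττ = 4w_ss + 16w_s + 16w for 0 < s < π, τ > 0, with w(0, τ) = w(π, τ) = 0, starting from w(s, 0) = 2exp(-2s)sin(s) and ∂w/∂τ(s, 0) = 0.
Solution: Substitute w = exp(-2s)u, i.e. u = exp(2s)w.
By the product rule, w_s = exp(-2s)(u_s - 2u), w_ss = exp(-2s)(u_ss - 4u_s + 4u), w_ττ = exp(-2s)u_ττ.
Substituting into the PDE and dividing by exp(-2s): u_ττ = 4(u_ss - 4u_s + 4u) + 16(u_s - 2u) + 16u.
The lower-order terms cancel, leaving the standard wave equation u_ττ = 4u_ss.
Initial data for u: u(s,0) = exp(2s)w(s,0) = 2sin(s); u_τ(s,0) = exp(2s)w_τ(s,0) = 0. The boundary conditions carry over: u(0,τ) = u(π,τ) = 0.
Solve for u:
  Using separation of variables u = X(s)T(τ):
  Eigenfunctions: sin(ns), n = 1, 2, 3, ...
  General solution: u(s, τ) = Σ [A_n cos(2n τ) + B_n sin(2n τ)] sin(ns)
  From u(s,0) = 2sin(s): A_1=2. From u_τ(s,0) = 0: all B_n = 0.
Hence u(s,τ) = 2sin(s)cos(2τ).
Transform back: w(s,τ) = exp(-2s)u(s,τ).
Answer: w(s, τ) = 2exp(-2s)sin(s)cos(2τ)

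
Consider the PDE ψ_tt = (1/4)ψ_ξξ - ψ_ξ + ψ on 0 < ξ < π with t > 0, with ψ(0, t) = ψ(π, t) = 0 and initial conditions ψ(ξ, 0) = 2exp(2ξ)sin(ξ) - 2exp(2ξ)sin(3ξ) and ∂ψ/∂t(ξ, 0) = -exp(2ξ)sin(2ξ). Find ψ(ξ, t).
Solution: Substitute ψ = exp(2ξ)u, i.e. u = exp(-2ξ)ψ.
By the product rule, ψ_ξ = exp(2ξ)(u_ξ + 2u), ψ_ξξ = exp(2ξ)(u_ξξ + 4u_ξ + 4u), ψ_tt = exp(2ξ)u_tt.
Substituting into the PDE and dividing by exp(2ξ): u_tt = (1/4)(u_ξξ + 4u_ξ + 4u) - (u_ξ + 2u) + u.
The lower-order terms cancel, leaving the standard wave equation u_tt = (1/4)u_ξξ.
Initial data for u: u(ξ,0) = exp(-2ξ)ψ(ξ,0) = 2sin(ξ) - 2sin(3ξ); u_t(ξ,0) = exp(-2ξ)ψ_t(ξ,0) = -sin(2ξ). The boundary conditions carry over: u(0,t) = u(π,t) = 0.
Solve for u:
  Using separation of variables u = X(ξ)T(t):
  Eigenfunctions: sin(nξ), n = 1, 2, 3, ...
  General solution: u(ξ, t) = Σ [A_n cos(n t/2) + B_n sin(n t/2)] sin(nξ)
  From u(ξ,0) = 2sin(ξ) - 2sin(3ξ): A_1=2, A_3=-2. From u_t(ξ,0) = -sin(2ξ), using u_t(ξ,0) = Σ ω_n B_n sin(nξ) with ω_n = n/2: B_2 = (-1)/1 = -1.
Hence u(ξ,t) = -sin(t)sin(2ξ) + 2sin(ξ)cos(t/2) - 2sin(3ξ)cos(3t/2).
Transform back: ψ(ξ,t) = exp(2ξ)u(ξ,t).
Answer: ψ(ξ, t) = -exp(2ξ)sin(t)sin(2ξ) + 2exp(2ξ)sin(ξ)cos(t/2) - 2exp(2ξ)sin(3ξ)cos(3t/2)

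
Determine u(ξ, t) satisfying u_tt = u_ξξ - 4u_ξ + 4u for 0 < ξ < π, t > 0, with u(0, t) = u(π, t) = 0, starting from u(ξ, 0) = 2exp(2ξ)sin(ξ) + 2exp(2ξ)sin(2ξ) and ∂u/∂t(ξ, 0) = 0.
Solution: Substitute u = exp(2ξ)w.
Then u_ξ = exp(2ξ)(w_ξ + 2w), u_ξξ = exp(2ξ)(w_ξξ + 4w_ξ + 4w), u_tt = exp(2ξ)w_tt; substituting and dividing by exp(2ξ), the lower-order terms cancel: w_tt = w_ξξ (standard wave equation).
Data for w: w(ξ,0) = exp(-2ξ)u(ξ,0) = 2sin(ξ) + 2sin(2ξ); w_t(ξ,0) = exp(-2ξ)u_t(ξ,0) = 0. The boundary conditions carry over: w(0,t) = w(π,t) = 0.
Separating variables: w = Σ [A_n cos(ω_n t) + B_n sin(ω_n t)] sin(nξ), ω_n = n. From ICs: A_1=2, A_2=2.
So w(ξ,t) = 2sin(ξ)cos(t) + 2sin(2ξ)cos(2t), and u(ξ,t) = exp(2ξ)w(ξ,t).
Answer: u(ξ, t) = 2exp(2ξ)sin(ξ)cos(t) + 2exp(2ξ)sin(2ξ)cos(2t)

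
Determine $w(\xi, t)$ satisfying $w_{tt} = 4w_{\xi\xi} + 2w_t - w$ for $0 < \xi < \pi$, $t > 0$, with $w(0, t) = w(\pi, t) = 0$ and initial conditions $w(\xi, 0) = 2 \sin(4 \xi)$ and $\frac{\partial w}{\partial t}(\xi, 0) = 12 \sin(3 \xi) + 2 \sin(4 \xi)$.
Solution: Substitute $w = e^{t}u$, i.e. $u = e^{-t}w$.
By the product rule, $w_t = e^{t}(u_t + u)$, $w_{tt} = e^{t}(u_{tt} + 2u_t + u)$, $w_{\xi\xi} = e^{t}u_{\xi\xi}$.
Substituting into the PDE and dividing by $e^{t}$: $u_{tt} + 2u_t + u = 4u_{\xi\xi} + 2(u_t + u) - u$.
The lower-order terms cancel, leaving the standard wave equation $u_{tt} = 4u_{\xi\xi}$.
Initial data for $u$: $u(\xi,0) = w(\xi,0) = 2 \sin(4 \xi)$; $u_t(\xi,0) = w_t(\xi,0) - w(\xi,0) = 12 \sin(3 \xi)$. The boundary conditions carry over: $u(0,t) = u(\pi,t) = 0$.
Solve for $u$:
  Using separation of variables $u = X(\xi)T(t)$:
  Eigenfunctions: $\sin(n\xi)$, $n = 1, 2, 3, \ldots$
  General solution: $u(\xi, t) = \sum [A_n \cos(2n t) + B_n \sin(2n t)] \sin(n\xi)$
  From $u(\xi,0) = 2 \sin(4 \xi)$: $A_4=2$. From $u_t(\xi,0) = 12 \sin(3 \xi)$, using $u_t(\xi,0) = \sum \omega_n B_n \sin(n\xi)$ with $\omega_n = 2n$: $B_3 = 12/6 = 2$.
Hence $u(\xi,t) = 2 \sin(6 t) \sin(3 \xi) + 2 \sin(4 \xi) \cos(8 t)$.
Transform back: $w(\xi,t) = e^{t}u(\xi,t)$.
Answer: $w(\xi, t) = 2 e^{t} \sin(3 \xi) \sin(6 t) + 2 e^{t} \sin(4 \xi) \cos(8 t)$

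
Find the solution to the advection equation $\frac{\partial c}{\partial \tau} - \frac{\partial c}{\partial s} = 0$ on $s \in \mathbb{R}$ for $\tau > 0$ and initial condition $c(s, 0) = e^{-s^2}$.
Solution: By method of characteristics (waves move left with speed 1):
Along characteristics $s + \tau =$ const, $c$ is constant, so $c(s,\tau) = f(s + \tau)$ with $f = c( \cdot , 0)$.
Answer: $c(s, \tau) = e^{-(\tau + s)^2}$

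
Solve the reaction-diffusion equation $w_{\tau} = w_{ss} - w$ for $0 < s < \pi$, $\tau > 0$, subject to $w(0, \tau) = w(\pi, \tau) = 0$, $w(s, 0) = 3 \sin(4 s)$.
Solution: Substitute $w = e^{-\tau}u$.
Then $w_{\tau} = e^{-\tau}(u_{\tau} - u)$, $w_{ss} = e^{-\tau}u_{ss}$; substituting and dividing by $e^{-\tau}$, the lower-order terms cancel: $u_{\tau} = u_{ss}$ (standard heat equation).
Data for $u$: $u(s,0) = w(s,0) = 3 \sin(4 s)$. The boundary conditions carry over: $u(0,\tau) = u(\pi,\tau) = 0$.
Separating variables: $u = \sum c_n e^{-n^2\tau} \sin(ns)$. From $u(s,0) = 3 \sin(4 s)$: $c_4=3$.
So $u(s,\tau) = 3 e^{-16 \tau} \sin(4 s)$, and $w(s,\tau) = e^{-\tau}u(s,\tau)$.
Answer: $w(s, \tau) = 3 e^{-17 \tau} \sin(4 s)$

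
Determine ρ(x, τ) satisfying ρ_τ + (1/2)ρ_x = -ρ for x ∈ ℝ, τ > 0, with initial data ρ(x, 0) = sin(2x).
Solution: Substitute ρ = exp(-τ)u, i.e. u = exp(τ)ρ.
By the product rule, ρ_τ = exp(-τ)(u_τ - u), ρ_x = exp(-τ)u_x.
Substituting into the PDE and dividing by exp(-τ): u_τ - u + (1/2)u_x = -u.
The lower-order terms cancel, leaving the standard advection equation u_τ + (1/2)u_x = 0.
Initial data for u: u(x,0) = ρ(x,0) = sin(2x).
Solve for u:
  By method of characteristics (waves move right with speed 1/2):
  Along characteristics x - (1/2)τ = const, u is constant, so u(x,τ) = f(x - (1/2)τ) with f = u(·, 0).
Hence u(x,τ) = sin(2x - τ).
Transform back: ρ(x,τ) = exp(-τ)u(x,τ).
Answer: ρ(x, τ) = exp(-τ)sin(2x - τ)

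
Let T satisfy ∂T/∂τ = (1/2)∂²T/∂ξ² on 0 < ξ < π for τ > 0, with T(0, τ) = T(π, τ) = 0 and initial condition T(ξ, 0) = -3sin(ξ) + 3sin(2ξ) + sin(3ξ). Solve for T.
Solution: Separating variables: T = Σ c_n exp(-n²τ/2) sin(nξ). From T(ξ,0) = -3sin(ξ) + 3sin(2ξ) + sin(3ξ): c_1=-3, c_2=3, c_3=1.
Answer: T(ξ, τ) = 3exp(-2τ)sin(2ξ) - 3exp(-τ/2)sin(ξ) + exp(-9τ/2)sin(3ξ)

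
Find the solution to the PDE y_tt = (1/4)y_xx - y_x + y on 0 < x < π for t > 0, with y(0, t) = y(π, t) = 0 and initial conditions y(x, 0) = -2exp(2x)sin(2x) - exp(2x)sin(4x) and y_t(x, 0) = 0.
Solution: Substitute y = exp(2x)u, i.e. u = exp(-2x)y.
By the product rule, y_x = exp(2x)(u_x + 2u), y_xx = exp(2x)(u_xx + 4u_x + 4u), y_tt = exp(2x)u_tt.
Substituting into the PDE and dividing by exp(2x): u_tt = (1/4)(u_xx + 4u_x + 4u) - (u_x + 2u) + u.
The lower-order terms cancel, leaving the standard wave equation u_tt = (1/4)u_xx.
Initial data for u: u(x,0) = exp(-2x)y(x,0) = -2sin(2x) - sin(4x); u_t(x,0) = exp(-2x)y_t(x,0) = 0. The boundary conditions carry over: u(0,t) = u(π,t) = 0.
Solve for u:
  Using separation of variables u = X(x)T(t):
  Eigenfunctions: sin(nx), n = 1, 2, 3, ...
  General solution: u(x, t) = Σ [A_n cos(n t/2) + B_n sin(n t/2)] sin(nx)
  From u(x,0) = -2sin(2x) - sin(4x): A_2=-2, A_4=-1. From u_t(x,0) = 0: all B_n = 0.
Hence u(x,t) = -2sin(2x)cos(t) - sin(4x)cos(2t).
Transform back: y(x,t) = exp(2x)u(x,t).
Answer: y(x, t) = -2exp(2x)sin(2x)cos(t) - exp(2x)sin(4x)cos(2t)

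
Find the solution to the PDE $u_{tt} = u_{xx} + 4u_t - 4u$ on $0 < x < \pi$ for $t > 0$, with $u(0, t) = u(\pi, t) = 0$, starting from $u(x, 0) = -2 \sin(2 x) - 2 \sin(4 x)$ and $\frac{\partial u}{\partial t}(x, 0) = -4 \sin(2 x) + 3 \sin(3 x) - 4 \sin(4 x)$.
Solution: Substitute $u = e^{2t}w$.
Then $u_t = e^{2t}(w_t + 2w)$, $u_{tt} = e^{2t}(w_{tt} + 4w_t + 4w)$, $u_{xx} = e^{2t}w_{xx}$; substituting and dividing by $e^{2t}$, the lower-order terms cancel: $w_{tt} = w_{xx}$ (standard wave equation).
Data for $w$: $w(x,0) = u(x,0) = -2 \sin(2 x) - 2 \sin(4 x)$; $w_t(x,0) = u_t(x,0) - 2u(x,0) = 3 \sin(3 x)$. The boundary conditions carry over: $w(0,t) = w(\pi,t) = 0$.
Separating variables: $w = \sum [A_n \cos(\omega_n t) + B_n \sin(\omega_n t)] \sin(nx)$, $\omega_n = n$. From ICs ($B_n$ = velocity coefficient / $\omega_n$): $A_2=-2, A_4=-2, B_3=1$.
So $w(x,t) = \sin(3 t) \sin(3 x) - 2 \sin(2 x) \cos(2 t) - 2 \sin(4 x) \cos(4 t)$, and $u(x,t) = e^{2t}w(x,t)$.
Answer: $u(x, t) = e^{2 t} \sin(3 t) \sin(3 x) - 2 e^{2 t} \sin(2 x) \cos(2 t) - 2 e^{2 t} \sin(4 x) \cos(4 t)$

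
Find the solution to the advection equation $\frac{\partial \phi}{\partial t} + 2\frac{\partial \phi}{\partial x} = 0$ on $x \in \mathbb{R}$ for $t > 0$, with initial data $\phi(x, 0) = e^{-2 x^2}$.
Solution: By characteristics ($dx/dt = 2$), $\phi(x,t) = f(x - 2t)$ with $f = \phi( \cdot , 0)$.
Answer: $\phi(x, t) = e^{-2 (-2 t + x)^2}$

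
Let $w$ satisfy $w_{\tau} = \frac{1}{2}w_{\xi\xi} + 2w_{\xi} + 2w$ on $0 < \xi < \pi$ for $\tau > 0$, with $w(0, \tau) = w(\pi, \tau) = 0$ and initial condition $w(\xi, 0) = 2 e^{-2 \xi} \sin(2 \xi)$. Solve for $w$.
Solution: Substitute $w = e^{-2\xi}u$.
Then $w_{\xi} = e^{-2\xi}(u_{\xi} - 2u)$, $w_{\xi\xi} = e^{-2\xi}(u_{\xi\xi} - 4u_{\xi} + 4u)$, $w_{\tau} = e^{-2\xi}u_{\tau}$; substituting and dividing by $e^{-2\xi}$, the lower-order terms cancel: $u_{\tau} = \frac{1}{2}u_{\xi\xi}$ (standard heat equation).
Data for $u$: $u(\xi,0) = e^{2\xi}w(\xi,0) = 2 \sin(2 \xi)$. The boundary conditions carry over: $u(0,\tau) = u(\pi,\tau) = 0$.
Separating variables: $u = \sum c_n e^{-n^2\tau/2} \sin(n\xi)$. From $u(\xi,0) = 2 \sin(2 \xi)$: $c_2=2$.
So $u(\xi,\tau) = 2 e^{-2 \tau} \sin(2 \xi)$, and $w(\xi,\tau) = e^{-2\xi}u(\xi,\tau)$.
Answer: $w(\xi, \tau) = 2 e^{-2 \tau} e^{-2 \xi} \sin(2 \xi)$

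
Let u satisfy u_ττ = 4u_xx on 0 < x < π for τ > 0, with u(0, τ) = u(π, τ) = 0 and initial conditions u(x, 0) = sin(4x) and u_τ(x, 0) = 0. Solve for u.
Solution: Using separation of variables u = X(x)T(τ):
Eigenfunctions: sin(nx), n = 1, 2, 3, ...
General solution: u(x, τ) = Σ [A_n cos(2n τ) + B_n sin(2n τ)] sin(nx)
From u(x,0) = sin(4x): A_4=1. From u_τ(x,0) = 0: all B_n = 0.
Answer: u(x, τ) = sin(4x)cos(8τ)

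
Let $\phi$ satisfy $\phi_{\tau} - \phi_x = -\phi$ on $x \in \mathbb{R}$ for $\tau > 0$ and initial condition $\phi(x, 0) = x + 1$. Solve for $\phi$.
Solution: Substitute $\phi = e^{-\tau}u$, i.e. $u = e^{\tau}\phi$.
By the product rule, $\phi_{\tau} = e^{-\tau}(u_{\tau} - u)$, $\phi_x = e^{-\tau}u_x$.
Substituting into the PDE and dividing by $e^{-\tau}$: $u_{\tau} - u - u_x = -u$.
The lower-order terms cancel, leaving the standard advection equation $u_{\tau} - u_x = 0$.
Initial data for $u$: $u(x,0) = \phi(x,0) = x + 1$.
Solve for $u$:
  By method of characteristics (waves move left with speed 1):
  Along characteristics $x + \tau =$ const, $u$ is constant, so $u(x,\tau) = f(x + \tau)$ with $f = u( \cdot , 0)$.
Hence $u(x,\tau) = x + \tau + 1$.
Transform back: $\phi(x,\tau) = e^{-\tau}u(x,\tau)$.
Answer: $\phi(x, \tau) = \tau e^{-\tau} + x e^{-\tau} + e^{-\tau}$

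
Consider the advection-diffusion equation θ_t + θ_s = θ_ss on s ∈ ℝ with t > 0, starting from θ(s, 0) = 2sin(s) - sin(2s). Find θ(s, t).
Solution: Moving frame: η = s - t, σ = t, θ = u(η,σ), so θ_t = u_σ - u_η and θ_ss = u_ηη.
Hence θ_t + θ_s = u_σ and the PDE becomes the heat equation u_σ = u_ηη on η ∈ ℝ.
Initial data: u(η,0) = θ(η,0) = 2sin(η) - sin(2η). Each mode sin(nη) decays as exp(-n²σ) on ℝ, so u(η,σ) = Σ c_n exp(-n²σ) sin(nη) with c_1=2, c_2=-1: u(η,σ) = 2exp(-σ)sin(η) - exp(-4σ)sin(2η).
Substituting back: θ(s,t) = u(s - t, t).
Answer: θ(s, t) = 2exp(-t)sin(s - t) - exp(-4t)sin(2s - 2t)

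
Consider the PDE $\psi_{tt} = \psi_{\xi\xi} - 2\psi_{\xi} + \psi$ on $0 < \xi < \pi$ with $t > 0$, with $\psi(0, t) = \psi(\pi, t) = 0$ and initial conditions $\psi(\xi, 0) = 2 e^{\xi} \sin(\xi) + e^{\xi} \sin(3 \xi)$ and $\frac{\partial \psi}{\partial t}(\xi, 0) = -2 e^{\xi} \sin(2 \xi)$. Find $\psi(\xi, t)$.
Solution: Substitute $\psi = e^{\xi}u$.
Then $\psi_{\xi} = e^{\xi}(u_{\xi} + u)$, $\psi_{\xi\xi} = e^{\xi}(u_{\xi\xi} + 2u_{\xi} + u)$, $\psi_{tt} = e^{\xi}u_{tt}$; substituting and dividing by $e^{\xi}$, the lower-order terms cancel: $u_{tt} = u_{\xi\xi}$ (standard wave equation).
Data for $u$: $u(\xi,0) = e^{-\xi}\psi(\xi,0) = 2 \sin(\xi) + \sin(3 \xi)$; $u_t(\xi,0) = e^{-\xi}\psi_t(\xi,0) = -2 \sin(2 \xi)$. The boundary conditions carry over: $u(0,t) = u(\pi,t) = 0$.
Separating variables: $u = \sum [A_n \cos(\omega_n t) + B_n \sin(\omega_n t)] \sin(n\xi)$, $\omega_n = n$. From ICs ($B_n$ = velocity coefficient / $\omega_n$): $A_1=2, A_3=1, B_2=-1$.
So $u(\xi,t) = - \sin(2 t) \sin(2 \xi) + 2 \sin(\xi) \cos(t) + \sin(3 \xi) \cos(3 t)$, and $\psi(\xi,t) = e^{\xi}u(\xi,t)$.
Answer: $\psi(\xi, t) = 2 e^{\xi} \sin(\xi) \cos(t) -  e^{\xi} \sin(2 \xi) \sin(2 t) + e^{\xi} \sin(3 \xi) \cos(3 t)$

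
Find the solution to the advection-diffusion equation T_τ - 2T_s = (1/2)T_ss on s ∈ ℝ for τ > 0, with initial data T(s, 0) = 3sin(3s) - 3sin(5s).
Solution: Change to a moving frame: let η = s + 2τ, σ = τ and write T(s,τ) = u(η,σ).
By the chain rule T_τ = u_σ + 2u_η, T_s = u_η, T_ss = u_ηη.
Then T_τ - 2T_s = u_σ: the advection term cancels and the PDE becomes the heat equation u_σ = (1/2)u_ηη on η ∈ ℝ.
Initial data: u(η,0) = T(η,0) = 3sin(3η) - 3sin(5η).
On η ∈ ℝ each mode satisfies (sin(nη))″ = -n² sin(nη), so exp(-n²σ/2) sin(nη) solves the heat equation; by superposition u(η,σ) = Σ c_n exp(-n²σ/2) sin(nη).
Reading off the coefficients: c_3=3, c_5=-3, so u(η,σ) = 3exp(-9σ/2)sin(3η) - 3exp(-25σ/2)sin(5η).
Substituting back η = s + 2τ, σ = τ: T(s,τ) = u(s + 2τ, τ).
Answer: T(s, τ) = 3exp(-9τ/2)sin(3s + 6τ) - 3exp(-25τ/2)sin(5s + 10τ)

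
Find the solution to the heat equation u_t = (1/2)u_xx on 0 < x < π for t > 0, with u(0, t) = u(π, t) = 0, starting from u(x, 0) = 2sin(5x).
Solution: Separating variables: u = Σ c_n exp(-n²t/2) sin(nx). From u(x,0) = 2sin(5x): c_5=2.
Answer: u(x, t) = 2exp(-25t/2)sin(5x)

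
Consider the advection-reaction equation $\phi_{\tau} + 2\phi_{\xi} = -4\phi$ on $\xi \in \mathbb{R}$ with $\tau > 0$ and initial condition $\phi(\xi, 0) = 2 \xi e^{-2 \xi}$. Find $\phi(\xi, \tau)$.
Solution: Substitute $\phi = e^{-2\xi}u$, i.e. $u = e^{2\xi}\phi$.
By the product rule, $\phi_{\xi} = e^{-2\xi}(u_{\xi} - 2u)$, $\phi_{\tau} = e^{-2\xi}u_{\tau}$.
Substituting into the PDE and dividing by $e^{-2\xi}$: $u_{\tau} + 2(u_{\xi} - 2u) = -4u$.
The lower-order terms cancel, leaving the standard advection equation $u_{\tau} + 2u_{\xi} = 0$.
Initial data for $u$: $u(\xi,0) = e^{2\xi}\phi(\xi,0) = 2 \xi$.
Solve for $u$:
  By method of characteristics (waves move right with speed 2):
  Along characteristics $\xi - 2\tau =$ const, $u$ is constant, so $u(\xi,\tau) = f(\xi - 2\tau)$ with $f = u( \cdot , 0)$.
Hence $u(\xi,\tau) = 2 \xi - 4 \tau$.
Transform back: $\phi(\xi,\tau) = e^{-2\xi}u(\xi,\tau)$.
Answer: $\phi(\xi, \tau) = -4 \tau e^{-2 \xi} + 2 \xi e^{-2 \xi}$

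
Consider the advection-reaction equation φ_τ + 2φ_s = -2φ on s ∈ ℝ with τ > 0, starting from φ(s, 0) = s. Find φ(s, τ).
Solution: Substitute φ = exp(-2τ)u.
Then φ_τ = exp(-2τ)(u_τ - 2u), φ_s = exp(-2τ)u_s; substituting and dividing by exp(-2τ), the lower-order terms cancel: u_τ + 2u_s = 0 (standard advection equation).
Data for u: u(s,0) = φ(s,0) = s.
By characteristics (ds/dτ = 2), u(s,τ) = f(s - 2τ) with f = u(·, 0).
So u(s,τ) = s - 2τ, and φ(s,τ) = exp(-2τ)u(s,τ).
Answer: φ(s, τ) = sexp(-2τ) - 2τexp(-2τ)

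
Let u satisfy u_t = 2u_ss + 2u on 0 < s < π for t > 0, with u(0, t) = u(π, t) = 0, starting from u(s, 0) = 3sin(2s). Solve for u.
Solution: Substitute u = exp(2t)w, i.e. w = exp(-2t)u.
By the product rule, u_t = exp(2t)(w_t + 2w), u_ss = exp(2t)w_ss.
Substituting into the PDE and dividing by exp(2t): w_t + 2w = 2w_ss + 2w.
The lower-order terms cancel, leaving the standard heat equation w_t = 2w_ss.
Initial data for w: w(s,0) = u(s,0) = 3sin(2s). The boundary conditions carry over: w(0,t) = w(π,t) = 0.
Solve for w:
  Using separation of variables w = X(s)T(t):
  Eigenfunctions: sin(ns), n = 1, 2, 3, ...
  General solution: w(s, t) = Σ c_n sin(ns) exp(-2n² t)
  Matching w(s,0) = 3sin(2s) term by term: c_2=3.
Hence w(s,t) = 3exp(-8t)sin(2s).
Transform back: u(s,t) = exp(2t)w(s,t).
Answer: u(s, t) = 3exp(-6t)sin(2s)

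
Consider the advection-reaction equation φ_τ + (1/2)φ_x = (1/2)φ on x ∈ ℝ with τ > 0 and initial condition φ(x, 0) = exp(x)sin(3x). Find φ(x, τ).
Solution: Substitute φ = exp(x)u, i.e. u = exp(-x)φ.
By the product rule, φ_x = exp(x)(u_x + u), φ_τ = exp(x)u_τ.
Substituting into the PDE and dividing by exp(x): u_τ + (1/2)(u_x + u) = (1/2)u.
The lower-order terms cancel, leaving the standard advection equation u_τ + (1/2)u_x = 0.
Initial data for u: u(x,0) = exp(-x)φ(x,0) = sin(3x).
Solve for u:
  By method of characteristics (waves move right with speed 1/2):
  Along characteristics x - (1/2)τ = const, u is constant, so u(x,τ) = f(x - (1/2)τ) with f = u(·, 0).
Hence u(x,τ) = sin(3x - 3τ/2).
Transform back: φ(x,τ) = exp(x)u(x,τ).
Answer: φ(x, τ) = exp(x)sin(3x - 3τ/2)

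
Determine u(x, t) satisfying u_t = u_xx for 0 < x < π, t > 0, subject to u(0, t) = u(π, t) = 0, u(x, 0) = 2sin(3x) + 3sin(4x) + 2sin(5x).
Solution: Separating variables: u = Σ c_n exp(-n²t) sin(nx). From u(x,0) = 2sin(3x) + 3sin(4x) + 2sin(5x): c_3=2, c_4=3, c_5=2.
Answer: u(x, t) = 2exp(-9t)sin(3x) + 3exp(-16t)sin(4x) + 2exp(-25t)sin(5x)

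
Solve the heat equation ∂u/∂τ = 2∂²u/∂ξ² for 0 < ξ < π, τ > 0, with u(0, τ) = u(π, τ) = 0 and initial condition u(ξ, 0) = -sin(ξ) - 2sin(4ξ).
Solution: Separating variables: u = Σ c_n exp(-2n²τ) sin(nξ). From u(ξ,0) = -sin(ξ) - 2sin(4ξ): c_1=-1, c_4=-2.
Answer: u(ξ, τ) = -exp(-2τ)sin(ξ) - 2exp(-32τ)sin(4ξ)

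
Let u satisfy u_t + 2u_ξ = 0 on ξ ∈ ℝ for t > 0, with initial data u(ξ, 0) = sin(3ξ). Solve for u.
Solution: By characteristics (dξ/dt = 2), u(ξ,t) = f(ξ - 2t) with f = u(·, 0).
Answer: u(ξ, t) = -sin(6t - 3ξ)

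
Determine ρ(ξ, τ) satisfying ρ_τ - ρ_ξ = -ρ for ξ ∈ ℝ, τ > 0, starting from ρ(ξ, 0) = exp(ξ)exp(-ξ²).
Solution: Substitute ρ = exp(ξ)u, i.e. u = exp(-ξ)ρ.
By the product rule, ρ_ξ = exp(ξ)(u_ξ + u), ρ_τ = exp(ξ)u_τ.
Substituting into the PDE and dividing by exp(ξ): u_τ - (u_ξ + u) = -u.
The lower-order terms cancel, leaving the standard advection equation u_τ - u_ξ = 0.
Initial data for u: u(ξ,0) = exp(-ξ)ρ(ξ,0) = exp(-ξ²).
Solve for u:
  By method of characteristics (waves move left with speed 1):
  Along characteristics ξ + τ = const, u is constant, so u(ξ,τ) = f(ξ + τ) with f = u(·, 0).
Hence u(ξ,τ) = exp(-(ξ + τ)²).
Transform back: ρ(ξ,τ) = exp(ξ)u(ξ,τ).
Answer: ρ(ξ, τ) = exp(ξ)exp(-(ξ + τ)²)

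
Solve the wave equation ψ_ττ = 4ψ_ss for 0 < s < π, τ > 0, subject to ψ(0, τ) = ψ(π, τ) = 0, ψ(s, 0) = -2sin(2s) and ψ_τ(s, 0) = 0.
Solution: Using separation of variables ψ = X(s)T(τ):
Eigenfunctions: sin(ns), n = 1, 2, 3, ...
General solution: ψ(s, τ) = Σ [A_n cos(2n τ) + B_n sin(2n τ)] sin(ns)
From ψ(s,0) = -2sin(2s): A_2=-2. From ψ_τ(s,0) = 0: all B_n = 0.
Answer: ψ(s, τ) = -2sin(2s)cos(4τ)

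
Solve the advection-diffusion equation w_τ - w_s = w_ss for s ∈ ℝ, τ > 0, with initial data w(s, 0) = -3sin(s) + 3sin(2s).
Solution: Moving frame: η = s + τ, σ = τ, w = u(η,σ), so w_τ = u_σ + u_η and w_ss = u_ηη.
Hence w_τ - w_s = u_σ and the PDE becomes the heat equation u_σ = u_ηη on η ∈ ℝ.
Initial data: u(η,0) = w(η,0) = -3sin(η) + 3sin(2η). Each mode sin(nη) decays as exp(-n²σ) on ℝ, so u(η,σ) = Σ c_n exp(-n²σ) sin(nη) with c_1=-3, c_2=3: u(η,σ) = -3exp(-σ)sin(η) + 3exp(-4σ)sin(2η).
Substituting back: w(s,τ) = u(s + τ, τ).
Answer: w(s, τ) = -3exp(-τ)sin(s + τ) + 3exp(-4τ)sin(2s + 2τ)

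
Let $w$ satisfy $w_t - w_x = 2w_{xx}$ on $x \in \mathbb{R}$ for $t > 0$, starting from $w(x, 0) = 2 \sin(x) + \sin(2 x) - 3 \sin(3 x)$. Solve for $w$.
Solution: Change to a moving frame: let $\eta = x + t$, $\sigma = t$ and write $w(x,t) = u(\eta,\sigma)$.
By the chain rule $w_t = u_{\sigma} + u_{\eta}$, $w_x = u_{\eta}$, $w_{xx} = u_{\eta\eta}$.
Then $w_t - w_x = u_{\sigma}$: the advection term cancels and the PDE becomes the heat equation $u_{\sigma} = 2u_{\eta\eta}$ on $\eta \in \mathbb{R}$.
Initial data: $u(\eta,0) = w(\eta,0) = 2 \sin(\eta) + \sin(2 \eta) - 3 \sin(3 \eta)$.
On $\eta \in \mathbb{R}$ each mode satisfies $(\sin(n\eta))'' = -n^2 \sin(n\eta)$, so $e^{-2n^2\sigma} \sin(n\eta)$ solves the heat equation; by superposition $u(\eta,\sigma) = \sum c_n e^{-2n^2\sigma} \sin(n\eta)$.
Reading off the coefficients: $c_1=2, c_2=1, c_3=-3$, so $u(\eta,\sigma) = 2 e^{-2 \sigma} \sin(\eta) + e^{-8 \sigma} \sin(2 \eta) - 3 e^{-18 \sigma} \sin(3 \eta)$.
Substituting back $\eta = x + t$, $\sigma = t$: $w(x,t) = u(x + t, t)$.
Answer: $w(x, t) = 2 e^{-2 t} \sin(t + x) + e^{-8 t} \sin(2 t + 2 x) - 3 e^{-18 t} \sin(3 t + 3 x)$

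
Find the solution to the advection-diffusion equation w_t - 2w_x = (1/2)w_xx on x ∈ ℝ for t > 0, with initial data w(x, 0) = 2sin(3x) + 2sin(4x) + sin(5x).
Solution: Moving frame: η = x + 2t, σ = t, w = u(η,σ), so w_t = u_σ + 2u_η and w_xx = u_ηη.
Hence w_t - 2w_x = u_σ and the PDE becomes the heat equation u_σ = (1/2)u_ηη on η ∈ ℝ.
Initial data: u(η,0) = w(η,0) = 2sin(3η) + 2sin(4η) + sin(5η). Each mode sin(nη) decays as exp(-n²σ/2) on ℝ, so u(η,σ) = Σ c_n exp(-n²σ/2) sin(nη) with c_3=2, c_4=2, c_5=1: u(η,σ) = 2exp(-8σ)sin(4η) + 2exp(-9σ/2)sin(3η) + exp(-25σ/2)sin(5η).
Substituting back: w(x,t) = u(x + 2t, t).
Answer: w(x, t) = 2exp(-8t)sin(8t + 4x) + 2exp(-9t/2)sin(6t + 3x) + exp(-25t/2)sin(10t + 5x)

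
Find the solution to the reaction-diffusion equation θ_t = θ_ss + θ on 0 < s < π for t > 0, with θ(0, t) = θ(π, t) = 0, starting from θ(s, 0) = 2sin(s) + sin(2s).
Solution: Substitute θ = exp(t)u.
Then θ_t = exp(t)(u_t + u), θ_ss = exp(t)u_ss; substituting and dividing by exp(t), the lower-order terms cancel: u_t = u_ss (standard heat equation).
Data for u: u(s,0) = θ(s,0) = 2sin(s) + sin(2s). The boundary conditions carry over: u(0,t) = u(π,t) = 0.
Separating variables: u = Σ c_n exp(-n²t) sin(ns). From u(s,0) = 2sin(s) + sin(2s): c_1=2, c_2=1.
So u(s,t) = 2exp(-t)sin(s) + exp(-4t)sin(2s), and θ(s,t) = exp(t)u(s,t).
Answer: θ(s, t) = 2sin(s) + exp(-3t)sin(2s)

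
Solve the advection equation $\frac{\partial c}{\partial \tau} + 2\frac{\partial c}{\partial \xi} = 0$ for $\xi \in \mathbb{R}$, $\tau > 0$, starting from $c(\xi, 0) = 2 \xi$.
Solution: By method of characteristics (waves move right with speed 2):
Along characteristics $\xi - 2\tau =$ const, $c$ is constant, so $c(\xi,\tau) = f(\xi - 2\tau)$ with $f = c( \cdot , 0)$.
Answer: $c(\xi, \tau) = -4 \tau + 2 \xi$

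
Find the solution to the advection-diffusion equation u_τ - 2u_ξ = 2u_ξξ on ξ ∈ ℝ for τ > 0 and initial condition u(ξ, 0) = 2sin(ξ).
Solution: Change to a moving frame: let η = ξ + 2τ, σ = τ and write u(ξ,τ) = w(η,σ).
By the chain rule u_τ = w_σ + 2w_η, u_ξ = w_η, u_ξξ = w_ηη.
Then u_τ - 2u_ξ = w_σ: the advection term cancels and the PDE becomes the heat equation w_σ = 2w_ηη on η ∈ ℝ.
Initial data: w(η,0) = u(η,0) = 2sin(η).
On η ∈ ℝ each mode satisfies (sin(nη))″ = -n² sin(nη), so exp(-2n²σ) sin(nη) solves the heat equation; by superposition w(η,σ) = Σ c_n exp(-2n²σ) sin(nη).
Reading off the coefficients: c_1=2, so w(η,σ) = 2exp(-2σ)sin(η).
Substituting back η = ξ + 2τ, σ = τ: u(ξ,τ) = w(ξ + 2τ, τ).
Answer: u(ξ, τ) = 2exp(-2τ)sin(ξ + 2τ)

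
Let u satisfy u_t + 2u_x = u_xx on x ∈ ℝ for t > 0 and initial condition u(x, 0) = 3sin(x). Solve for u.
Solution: Moving frame: η = x - 2t, σ = t, u = w(η,σ), so u_t = w_σ - 2w_η and u_xx = w_ηη.
Hence u_t + 2u_x = w_σ and the PDE becomes the heat equation w_σ = w_ηη on η ∈ ℝ.
Initial data: w(η,0) = u(η,0) = 3sin(η). Each mode sin(nη) decays as exp(-n²σ) on ℝ, so w(η,σ) = Σ c_n exp(-n²σ) sin(nη) with c_1=3: w(η,σ) = 3exp(-σ)sin(η).
Substituting back: u(x,t) = w(x - 2t, t).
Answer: u(x, t) = -3exp(-t)sin(2t - x)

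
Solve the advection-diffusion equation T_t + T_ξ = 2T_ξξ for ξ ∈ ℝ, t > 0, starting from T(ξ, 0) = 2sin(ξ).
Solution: Moving frame: η = ξ - t, σ = t, T = u(η,σ), so T_t = u_σ - u_η and T_ξξ = u_ηη.
Hence T_t + T_ξ = u_σ and the PDE becomes the heat equation u_σ = 2u_ηη on η ∈ ℝ.
Initial data: u(η,0) = T(η,0) = 2sin(η). Each mode sin(nη) decays as exp(-2n²σ) on ℝ, so u(η,σ) = Σ c_n exp(-2n²σ) sin(nη) with c_1=2: u(η,σ) = 2exp(-2σ)sin(η).
Substituting back: T(ξ,t) = u(ξ - t, t).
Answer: T(ξ, t) = -2exp(-2t)sin(t - ξ)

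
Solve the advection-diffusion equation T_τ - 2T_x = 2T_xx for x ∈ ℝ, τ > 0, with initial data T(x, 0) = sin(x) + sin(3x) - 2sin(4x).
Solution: Moving frame: η = x + 2τ, σ = τ, T = u(η,σ), so T_τ = u_σ + 2u_η and T_xx = u_ηη.
Hence T_τ - 2T_x = u_σ and the PDE becomes the heat equation u_σ = 2u_ηη on η ∈ ℝ.
Initial data: u(η,0) = T(η,0) = sin(η) + sin(3η) - 2sin(4η). Each mode sin(nη) decays as exp(-2n²σ) on ℝ, so u(η,σ) = Σ c_n exp(-2n²σ) sin(nη) with c_1=1, c_3=1, c_4=-2: u(η,σ) = exp(-2σ)sin(η) + exp(-18σ)sin(3η) - 2exp(-32σ)sin(4η).
Substituting back: T(x,τ) = u(x + 2τ, τ).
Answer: T(x, τ) = exp(-2τ)sin(x + 2τ) + exp(-18τ)sin(3x + 6τ) - 2exp(-32τ)sin(4x + 8τ)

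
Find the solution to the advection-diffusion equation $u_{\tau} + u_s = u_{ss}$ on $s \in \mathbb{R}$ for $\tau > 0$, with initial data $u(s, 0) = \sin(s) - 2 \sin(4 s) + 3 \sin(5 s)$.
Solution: Moving frame: $\eta = s - \tau$, $\sigma = \tau$, $u = w(\eta,\sigma)$, so $u_{\tau} = w_{\sigma} - w_{\eta}$ and $u_{ss} = w_{\eta\eta}$.
Hence $u_{\tau} + u_s = w_{\sigma}$ and the PDE becomes the heat equation $w_{\sigma} = w_{\eta\eta}$ on $\eta \in \mathbb{R}$.
Initial data: $w(\eta,0) = u(\eta,0) = \sin(\eta) - 2 \sin(4 \eta) + 3 \sin(5 \eta)$. Each mode $\sin(n\eta)$ decays as $e^{-n^2\sigma}$ on $\mathbb{R}$, so $w(\eta,\sigma) = \sum c_n e^{-n^2\sigma} \sin(n\eta)$ with $c_1=1, c_4=-2, c_5=3$: $w(\eta,\sigma) = e^{-\sigma} \sin(\eta) - 2 e^{-16 \sigma} \sin(4 \eta) + 3 e^{-25 \sigma} \sin(5 \eta)$.
Substituting back: $u(s,\tau) = w(s - \tau, \tau)$.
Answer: $u(s, \tau) = - e^{-\tau} \sin(\tau - s) + 2 e^{-16 \tau} \sin(4 \tau - 4 s) - 3 e^{-25 \tau} \sin(5 \tau - 5 s)$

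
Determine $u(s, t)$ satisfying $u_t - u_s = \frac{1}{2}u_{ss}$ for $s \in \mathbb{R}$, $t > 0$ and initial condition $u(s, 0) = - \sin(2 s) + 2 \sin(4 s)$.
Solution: Moving frame: $\eta = s + t$, $\sigma = t$, $u = w(\eta,\sigma)$, so $u_t = w_{\sigma} + w_{\eta}$ and $u_{ss} = w_{\eta\eta}$.
Hence $u_t - u_s = w_{\sigma}$ and the PDE becomes the heat equation $w_{\sigma} = \frac{1}{2}w_{\eta\eta}$ on $\eta \in \mathbb{R}$.
Initial data: $w(\eta,0) = u(\eta,0) = - \sin(2 \eta) + 2 \sin(4 \eta)$. Each mode $\sin(n\eta)$ decays as $e^{-n^2\sigma/2}$ on $\mathbb{R}$, so $w(\eta,\sigma) = \sum c_n e^{-n^2\sigma/2} \sin(n\eta)$ with $c_2=-1, c_4=2$: $w(\eta,\sigma) = - e^{-2 \sigma} \sin(2 \eta) + 2 e^{-8 \sigma} \sin(4 \eta)$.
Substituting back: $u(s,t) = w(s + t, t)$.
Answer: $u(s, t) = - e^{-2 t} \sin(2 s + 2 t) + 2 e^{-8 t} \sin(4 s + 4 t)$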